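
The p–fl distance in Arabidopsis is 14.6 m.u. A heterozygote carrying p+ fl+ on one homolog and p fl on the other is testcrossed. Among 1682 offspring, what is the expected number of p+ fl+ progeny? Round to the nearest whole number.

A map distance of 14.6 m.u. corresponds to a recombination frequency of 0.146.
The F1 is p+ fl+ / p fl, so p+ fl+ is a parental gamete class with expected frequency (1 − r)/2 = 0.854/2 = 0.4270.
Expected number = 0.4270 × 1682 = 718.21 ≈ 718.

718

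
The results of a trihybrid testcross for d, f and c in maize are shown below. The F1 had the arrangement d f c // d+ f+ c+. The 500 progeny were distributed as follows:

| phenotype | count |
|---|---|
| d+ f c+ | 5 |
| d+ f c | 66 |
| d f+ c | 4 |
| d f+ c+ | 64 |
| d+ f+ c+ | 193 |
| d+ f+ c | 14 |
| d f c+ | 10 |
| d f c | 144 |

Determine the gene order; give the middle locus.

The two rarest classes, d f+ c and d+ f c+, are the double crossovers. Comparing them with the parentals, only the f allele has switched, so f is the middle locus and the order is d – f – c.

f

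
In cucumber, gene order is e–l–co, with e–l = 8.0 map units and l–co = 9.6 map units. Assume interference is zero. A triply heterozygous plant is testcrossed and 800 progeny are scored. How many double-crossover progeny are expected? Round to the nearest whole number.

6

Map distances give recombination frequencies of 0.080 and 0.096 for the two intervals.
With no interference, expected double-crossover frequency = 0.080 × 0.096 = 0.00768.
Expected number = 0.00768 × 800 = 6.14 ≈ 6.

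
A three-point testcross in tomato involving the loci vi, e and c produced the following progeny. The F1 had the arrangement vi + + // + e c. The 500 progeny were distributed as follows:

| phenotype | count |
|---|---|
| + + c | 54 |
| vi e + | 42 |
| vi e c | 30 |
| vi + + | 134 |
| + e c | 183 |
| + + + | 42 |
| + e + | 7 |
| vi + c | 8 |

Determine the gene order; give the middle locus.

c

The two rarest classes, vi + c and + e +, are the double crossovers. Comparing them with the parentals, only the c allele has switched, so c is the middle locus and the order is vi – c – e.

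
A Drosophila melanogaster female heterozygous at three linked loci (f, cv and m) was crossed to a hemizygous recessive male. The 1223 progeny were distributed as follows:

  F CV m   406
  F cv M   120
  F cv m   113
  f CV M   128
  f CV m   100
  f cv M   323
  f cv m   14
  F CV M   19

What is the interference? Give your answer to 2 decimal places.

0.42

The two most frequent reciprocal classes, f cv M and F CV m, are the parental types, so the F1 was f cv M / F CV m.
The two rarest classes, f cv m and F CV M, are the double crossovers. Comparing them with the parentals, only the m allele has switched, so m is the middle locus and the order is cv – m – f.
cv–m: (241 + 33)/1223 = 0.2240; m–f: (220 + 33)/1223 = 0.2069.
Expected DCO frequency = 0.2240 × 0.2069 ≈ 0.04635; observed = 33/1223 ≈ 0.02698.
Coefficient of coincidence = 0.02698/0.04635 ≈ 0.58; interference = 1 − 0.58 = 0.42.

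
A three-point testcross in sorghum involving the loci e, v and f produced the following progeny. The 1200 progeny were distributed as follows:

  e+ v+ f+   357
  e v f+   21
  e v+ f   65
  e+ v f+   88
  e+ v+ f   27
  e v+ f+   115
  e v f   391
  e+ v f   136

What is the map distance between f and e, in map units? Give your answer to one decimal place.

24.9 map units

The two most frequent reciprocal classes, e+ v+ f+ and e v f, are the parental types, so the F1 was e+ v+ f+ / e v f.
The two rarest classes, e+ v+ f and e v f+, are the double crossovers. Comparing them with the parentals, only the f allele has switched, so f is the middle locus and the order is v – f – e.
Crossovers in the f–e interval produce the single-crossover classes e v+ f+ and e+ v f (115 + 136 = 251) plus the double crossovers (48).
RF(f–e) = (251 + 48) / 1200 = 299/1200 = 0.2492 → 24.9 map units.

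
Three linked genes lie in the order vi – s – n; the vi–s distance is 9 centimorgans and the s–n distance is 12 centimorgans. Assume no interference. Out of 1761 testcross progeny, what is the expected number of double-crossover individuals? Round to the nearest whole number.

19

Map distances give recombination frequencies of 0.090 and 0.120 for the two intervals.
With no interference, expected double-crossover frequency = 0.090 × 0.120 = 0.01080.
Expected number = 0.01080 × 1761 = 19.02 ≈ 19.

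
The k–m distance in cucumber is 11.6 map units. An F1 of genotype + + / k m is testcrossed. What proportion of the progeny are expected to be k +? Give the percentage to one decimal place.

5.8%

A map distance of 11.6 map units corresponds to a recombination frequency of 0.116.
The F1 is + + / k m, so k + is a recombinant gamete class with expected frequency r/2 = 0.116/2 = 0.0580.
That is 0.0580 = 5.8% of the progeny.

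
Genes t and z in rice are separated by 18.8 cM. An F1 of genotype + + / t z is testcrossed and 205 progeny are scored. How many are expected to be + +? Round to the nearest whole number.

83

A map distance of 18.8 cM corresponds to a recombination frequency of 0.188.
The F1 is + + / t z, so + + is a parental gamete class with expected frequency (1 − r)/2 = 0.812/2 = 0.4060.
Expected number = 0.4060 × 205 = 83.23 ≈ 83.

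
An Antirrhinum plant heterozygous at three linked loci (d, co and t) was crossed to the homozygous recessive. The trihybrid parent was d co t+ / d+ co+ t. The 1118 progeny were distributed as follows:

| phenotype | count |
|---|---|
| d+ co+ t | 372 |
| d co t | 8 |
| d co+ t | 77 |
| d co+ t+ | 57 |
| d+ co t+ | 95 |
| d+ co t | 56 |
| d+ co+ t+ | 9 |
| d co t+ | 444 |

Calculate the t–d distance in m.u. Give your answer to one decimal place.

The two rarest classes, d co t and d+ co+ t+, are the double crossovers. Comparing them with the parentals, only the t allele has switched, so t is the middle locus and the order is co – t – d.
Crossovers in the t–d interval produce the single-crossover classes d+ co t+ and d co+ t (95 + 77 = 172) plus the double crossovers (17).
RF(t–d) = (172 + 17) / 1118 = 189/1118 = 0.1691 → 16.9 m.u.

16.9 m.u.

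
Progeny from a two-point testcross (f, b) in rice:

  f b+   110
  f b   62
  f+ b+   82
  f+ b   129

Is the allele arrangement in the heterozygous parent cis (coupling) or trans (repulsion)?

The two most frequent classes are f+ b (129) and f b+ (110); these are the parental (non-recombinant) types.
So the F1 carried f+ b on one chromosome and f b+ on the other — the recessive alleles are on opposite chromosomes (trans / repulsion).

trans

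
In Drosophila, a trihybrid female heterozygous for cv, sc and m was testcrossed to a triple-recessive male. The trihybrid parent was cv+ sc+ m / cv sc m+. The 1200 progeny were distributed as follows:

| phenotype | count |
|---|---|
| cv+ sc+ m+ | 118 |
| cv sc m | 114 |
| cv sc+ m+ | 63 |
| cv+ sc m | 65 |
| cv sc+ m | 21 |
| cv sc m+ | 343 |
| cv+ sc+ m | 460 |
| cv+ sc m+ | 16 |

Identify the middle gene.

cv

The two rarest classes, cv sc+ m and cv+ sc m+, are the double crossovers. Comparing them with the parentals, only the cv allele has switched, so cv is the middle locus and the order is sc – cv – m.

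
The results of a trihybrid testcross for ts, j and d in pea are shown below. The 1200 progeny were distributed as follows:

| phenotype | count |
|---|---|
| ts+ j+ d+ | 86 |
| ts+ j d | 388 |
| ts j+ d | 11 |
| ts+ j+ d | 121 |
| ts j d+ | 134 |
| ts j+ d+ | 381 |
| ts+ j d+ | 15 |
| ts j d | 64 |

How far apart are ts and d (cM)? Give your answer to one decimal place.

The two most frequent reciprocal classes, ts j+ d+ and ts+ j d, are the parental types, so the F1 was ts j+ d+ / ts+ j d.
The two rarest classes, ts j+ d and ts+ j d+, are the double crossovers. Comparing them with the parentals, only the d allele has switched, so d is the middle locus and the order is ts – d – j.
Crossovers in the ts–d interval produce the single-crossover classes ts+ j+ d+ and ts j d (86 + 64 = 150) plus the double crossovers (26).
RF(ts–d) = (150 + 26) / 1200 = 176/1200 = 0.1467 → 14.7 cM.

14.7 cM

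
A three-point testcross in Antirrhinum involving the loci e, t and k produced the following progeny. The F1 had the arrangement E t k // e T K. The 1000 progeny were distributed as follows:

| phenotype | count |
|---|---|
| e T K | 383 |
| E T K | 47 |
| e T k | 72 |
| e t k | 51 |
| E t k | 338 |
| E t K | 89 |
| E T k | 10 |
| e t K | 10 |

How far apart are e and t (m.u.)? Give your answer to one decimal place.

11.8 m.u.

The two rarest classes, E T k and e t K, are the double crossovers. Comparing them with the parentals, only the t allele has switched, so t is the middle locus and the order is e – t – k.
Crossovers in the e–t interval produce the single-crossover classes e t k and E T K (51 + 47 = 98) plus the double crossovers (20).
RF(e–t) = (98 + 20) / 1000 = 118/1000 = 0.1180 → 11.8 m.u.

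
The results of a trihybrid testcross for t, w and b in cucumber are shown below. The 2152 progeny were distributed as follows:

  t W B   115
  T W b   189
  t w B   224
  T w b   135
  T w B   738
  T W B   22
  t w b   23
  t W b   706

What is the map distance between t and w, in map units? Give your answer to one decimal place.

21.3 map units

The two most frequent reciprocal classes, t W b and T w B, are the parental types, so the F1 was t W b / T w B.
The two rarest classes, t w b and T W B, are the double crossovers. Comparing them with the parentals, only the w allele has switched, so w is the middle locus and the order is t – w – b.
Crossovers in the t–w interval produce the single-crossover classes T W b and t w B (189 + 224 = 413) plus the double crossovers (45).
RF(t–w) = (413 + 45) / 2152 = 458/2152 = 0.2128 → 21.3 map units.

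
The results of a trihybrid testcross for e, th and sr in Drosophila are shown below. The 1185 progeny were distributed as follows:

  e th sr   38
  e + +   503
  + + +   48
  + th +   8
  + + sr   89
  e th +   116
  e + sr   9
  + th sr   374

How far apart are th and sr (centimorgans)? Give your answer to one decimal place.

The two most frequent reciprocal classes, e + + and + th sr, are the parental types, so the F1 was e + + / + th sr.
The two rarest classes, e + sr and + th +, are the double crossovers. Comparing them with the parentals, only the sr allele has switched, so sr is the middle locus and the order is e – sr – th.
Crossovers in the sr–th interval produce the single-crossover classes e th + and + + sr (116 + 89 = 205) plus the double crossovers (17).
RF(sr–th) = (205 + 17) / 1185 = 222/1185 = 0.1873 → 18.7 centimorgans.

18.7 centimorgans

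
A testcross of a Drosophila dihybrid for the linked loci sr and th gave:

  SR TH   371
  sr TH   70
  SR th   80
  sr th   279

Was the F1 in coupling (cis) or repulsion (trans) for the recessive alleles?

cis

The two most frequent classes are SR TH (371) and sr th (279); these are the parental (non-recombinant) types.
So the F1 carried SR TH on one chromosome and sr th on the other — the recessive alleles are on the same chromosome (cis / coupling).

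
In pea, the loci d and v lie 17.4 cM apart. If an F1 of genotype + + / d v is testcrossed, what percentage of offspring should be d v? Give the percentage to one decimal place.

A map distance of 17.4 cM corresponds to a recombination frequency of 0.174.
The F1 is + + / d v, so d v is a parental gamete class with expected frequency (1 − r)/2 = 0.826/2 = 0.4130.
That is 0.4130 = 41.3% of the progeny.

41.3%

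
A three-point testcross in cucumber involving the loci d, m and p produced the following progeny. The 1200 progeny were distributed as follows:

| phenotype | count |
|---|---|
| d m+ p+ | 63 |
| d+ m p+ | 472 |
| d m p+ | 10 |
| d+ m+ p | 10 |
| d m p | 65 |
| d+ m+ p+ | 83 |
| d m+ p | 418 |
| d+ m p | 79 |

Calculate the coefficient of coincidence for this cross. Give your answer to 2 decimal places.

The two most frequent reciprocal classes, d+ m p+ and d m+ p, are the parental types, so the F1 was d+ m p+ / d m+ p.
The two rarest classes, d m p+ and d+ m+ p, are the double crossovers. Comparing them with the parentals, only the d allele has switched, so d is the middle locus and the order is m – d – p.
m–d: (148 + 20)/1200 = 0.1400; d–p: (142 + 20)/1200 = 0.1350.
Expected DCO frequency = 0.1400 × 0.1350 ≈ 0.01890; observed = 20/1200 ≈ 0.01667.
Coefficient of coincidence = 0.01667/0.01890 ≈ 0.88.

0.88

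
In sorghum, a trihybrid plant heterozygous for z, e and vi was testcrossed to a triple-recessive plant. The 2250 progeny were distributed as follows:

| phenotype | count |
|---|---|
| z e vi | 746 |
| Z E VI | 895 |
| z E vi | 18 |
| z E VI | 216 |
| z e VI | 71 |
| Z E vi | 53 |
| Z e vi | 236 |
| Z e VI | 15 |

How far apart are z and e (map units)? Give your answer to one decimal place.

The two most frequent reciprocal classes, z e vi and Z E VI, are the parental types, so the F1 was z e vi / Z E VI.
The two rarest classes, z E vi and Z e VI, are the double crossovers. Comparing them with the parentals, only the e allele has switched, so e is the middle locus and the order is z – e – vi.
Crossovers in the z–e interval produce the single-crossover classes Z e vi and z E VI (236 + 216 = 452) plus the double crossovers (33).
RF(z–e) = (452 + 33) / 2250 = 485/2250 = 0.2156 → 21.6 map units.

21.6 map units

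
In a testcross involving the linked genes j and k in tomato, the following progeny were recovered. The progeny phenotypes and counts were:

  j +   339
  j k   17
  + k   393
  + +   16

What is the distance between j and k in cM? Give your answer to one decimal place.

The two most frequent classes, + k (393) and j + (339), are the parental types, so the F1 was + k / j +.
The recombinant classes are + + and j k: 16 + 17 = 33.
Recombination frequency = 33/765 = 0.0431 ≈ 4.3%, i.e. 4.3 cM.

4.3 cM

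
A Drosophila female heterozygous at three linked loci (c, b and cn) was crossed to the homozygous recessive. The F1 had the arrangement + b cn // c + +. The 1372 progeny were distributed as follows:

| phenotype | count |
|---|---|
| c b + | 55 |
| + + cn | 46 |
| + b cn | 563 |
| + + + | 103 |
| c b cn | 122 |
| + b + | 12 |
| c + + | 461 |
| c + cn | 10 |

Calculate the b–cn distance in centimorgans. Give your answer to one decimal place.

The two rarest classes, + b + and c + cn, are the double crossovers. Comparing them with the parentals, only the cn allele has switched, so cn is the middle locus and the order is c – cn – b.
Crossovers in the cn–b interval produce the single-crossover classes + + cn and c b + (46 + 55 = 101) plus the double crossovers (22).
RF(cn–b) = (101 + 22) / 1372 = 123/1372 = 0.0897 → 9.0 centimorgans.

9.0 centimorgans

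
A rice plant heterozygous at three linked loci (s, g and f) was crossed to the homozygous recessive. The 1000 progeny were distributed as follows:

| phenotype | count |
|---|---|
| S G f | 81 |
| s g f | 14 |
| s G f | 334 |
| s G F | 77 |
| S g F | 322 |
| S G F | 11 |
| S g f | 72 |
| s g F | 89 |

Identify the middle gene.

The two most frequent reciprocal classes, S g F and s G f, are the parental types, so the F1 was S g F / s G f.
The two rarest classes, S G F and s g f, are the double crossovers. Comparing them with the parentals, only the g allele has switched, so g is the middle locus and the order is f – g – s.

g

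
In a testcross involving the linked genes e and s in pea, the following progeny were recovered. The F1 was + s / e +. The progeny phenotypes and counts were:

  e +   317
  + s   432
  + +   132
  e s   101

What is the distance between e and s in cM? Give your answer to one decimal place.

23.7 cM

The recombinant classes are + + and e s: 132 + 101 = 233.
Recombination frequency = 233/982 = 0.2373 ≈ 23.7%, i.e. 23.7 cM.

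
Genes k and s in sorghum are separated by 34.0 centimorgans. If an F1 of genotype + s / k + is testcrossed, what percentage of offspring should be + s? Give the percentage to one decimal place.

33.0%

A map distance of 34.0 centimorgans corresponds to a recombination frequency of 0.340.
The F1 is + s / k +, so + s is a parental gamete class with expected frequency (1 − r)/2 = 0.660/2 = 0.3300.
That is 0.3300 = 33.0% of the progeny.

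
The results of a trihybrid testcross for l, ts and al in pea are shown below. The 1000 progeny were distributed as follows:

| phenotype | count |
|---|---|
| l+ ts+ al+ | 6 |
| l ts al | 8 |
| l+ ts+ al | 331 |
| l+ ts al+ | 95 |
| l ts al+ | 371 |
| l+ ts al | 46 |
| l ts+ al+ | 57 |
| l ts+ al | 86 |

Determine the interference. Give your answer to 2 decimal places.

0.39

The two most frequent reciprocal classes, l ts al+ and l+ ts+ al, are the parental types, so the F1 was l ts al+ / l+ ts+ al.
The two rarest classes, l ts al and l+ ts+ al+, are the double crossovers. Comparing them with the parentals, only the al allele has switched, so al is the middle locus and the order is ts – al – l.
ts–al: (103 + 14)/1000 = 0.1170; al–l: (181 + 14)/1000 = 0.1950.
Expected DCO frequency = 0.1170 × 0.1950 ≈ 0.02282; observed = 14/1000 ≈ 0.01400.
Coefficient of coincidence = 0.01400/0.02282 ≈ 0.61; interference = 1 − 0.61 = 0.39.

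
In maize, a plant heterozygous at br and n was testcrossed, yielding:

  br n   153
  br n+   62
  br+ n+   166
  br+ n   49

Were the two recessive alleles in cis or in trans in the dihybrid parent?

The two most frequent classes are br+ n+ (166) and br n (153); these are the parental (non-recombinant) types.
So the F1 carried br+ n+ on one chromosome and br n on the other — the recessive alleles are on the same chromosome (cis / coupling).

cis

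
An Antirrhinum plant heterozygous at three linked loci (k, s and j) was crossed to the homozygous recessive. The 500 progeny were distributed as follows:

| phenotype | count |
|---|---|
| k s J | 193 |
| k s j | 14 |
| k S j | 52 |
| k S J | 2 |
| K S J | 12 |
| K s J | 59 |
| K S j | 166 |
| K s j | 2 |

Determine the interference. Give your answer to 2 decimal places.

0.42

The two most frequent reciprocal classes, K S j and k s J, are the parental types, so the F1 was K S j / k s J.
The two rarest classes, K s j and k S J, are the double crossovers. Comparing them with the parentals, only the s allele has switched, so s is the middle locus and the order is k – s – j.
k–s: (111 + 4)/500 = 0.2300; s–j: (26 + 4)/500 = 0.0600.
Expected DCO frequency = 0.2300 × 0.0600 ≈ 0.01380; observed = 4/500 ≈ 0.00800.
Coefficient of coincidence = 0.00800/0.01380 ≈ 0.58; interference = 1 − 0.58 = 0.42.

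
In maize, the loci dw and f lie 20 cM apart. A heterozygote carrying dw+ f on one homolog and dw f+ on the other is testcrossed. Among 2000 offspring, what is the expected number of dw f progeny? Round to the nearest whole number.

A map distance of 20 cM corresponds to a recombination frequency of 0.200.
The F1 is dw+ f / dw f+, so dw f is a recombinant gamete class with expected frequency r/2 = 0.200/2 = 0.1000.
Expected number = 0.1000 × 2000 = 200.00 ≈ 200.

200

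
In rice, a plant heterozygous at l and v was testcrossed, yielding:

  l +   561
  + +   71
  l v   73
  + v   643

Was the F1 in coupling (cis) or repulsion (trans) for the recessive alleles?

trans

The two most frequent classes are + v (643) and l + (561); these are the parental (non-recombinant) types.
So the F1 carried + v on one chromosome and l + on the other — the recessive alleles are on opposite chromosomes (trans / repulsion).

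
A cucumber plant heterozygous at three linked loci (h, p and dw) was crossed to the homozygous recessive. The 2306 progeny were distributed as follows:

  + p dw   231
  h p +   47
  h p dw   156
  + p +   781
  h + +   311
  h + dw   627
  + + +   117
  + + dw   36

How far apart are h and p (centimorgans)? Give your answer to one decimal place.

15.4 centimorgans

The two most frequent reciprocal classes, h + dw and + p +, are the parental types, so the F1 was h + dw / + p +.
The two rarest classes, + + dw and h p +, are the double crossovers. Comparing them with the parentals, only the h allele has switched, so h is the middle locus and the order is dw – h – p.
Crossovers in the h–p interval produce the single-crossover classes h p dw and + + + (156 + 117 = 273) plus the double crossovers (83).
RF(h–p) = (273 + 83) / 2306 = 356/2306 = 0.1544 → 15.4 centimorgans.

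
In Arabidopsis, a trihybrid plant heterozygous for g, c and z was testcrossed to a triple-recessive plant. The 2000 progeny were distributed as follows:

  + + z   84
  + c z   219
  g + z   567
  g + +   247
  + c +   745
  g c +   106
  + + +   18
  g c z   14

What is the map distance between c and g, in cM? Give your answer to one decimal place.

11.1 cM

The two most frequent reciprocal classes, g + z and + c +, are the parental types, so the F1 was g + z / + c +.
The two rarest classes, g c z and + + +, are the double crossovers. Comparing them with the parentals, only the c allele has switched, so c is the middle locus and the order is z – c – g.
Crossovers in the c–g interval produce the single-crossover classes + + z and g c + (84 + 106 = 190) plus the double crossovers (32).
RF(c–g) = (190 + 32) / 2000 = 222/2000 = 0.1110 → 11.1 cM.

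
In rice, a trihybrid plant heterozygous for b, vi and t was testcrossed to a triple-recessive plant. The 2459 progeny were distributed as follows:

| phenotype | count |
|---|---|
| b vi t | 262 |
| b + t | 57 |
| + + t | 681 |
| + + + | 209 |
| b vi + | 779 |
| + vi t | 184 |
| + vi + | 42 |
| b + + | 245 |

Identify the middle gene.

The two most frequent reciprocal classes, + + t and b vi +, are the parental types, so the F1 was + + t / b vi +.
The two rarest classes, b + t and + vi +, are the double crossovers. Comparing them with the parentals, only the b allele has switched, so b is the middle locus and the order is t – b – vi.

b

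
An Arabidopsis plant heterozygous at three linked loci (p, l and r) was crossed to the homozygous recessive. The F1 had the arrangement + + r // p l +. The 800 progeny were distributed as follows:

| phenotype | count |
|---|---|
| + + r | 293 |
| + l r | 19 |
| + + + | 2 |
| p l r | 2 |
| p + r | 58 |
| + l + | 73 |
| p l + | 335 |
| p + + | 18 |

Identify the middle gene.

The two rarest classes, + + + and p l r, are the double crossovers. Comparing them with the parentals, only the r allele has switched, so r is the middle locus and the order is l – r – p.

r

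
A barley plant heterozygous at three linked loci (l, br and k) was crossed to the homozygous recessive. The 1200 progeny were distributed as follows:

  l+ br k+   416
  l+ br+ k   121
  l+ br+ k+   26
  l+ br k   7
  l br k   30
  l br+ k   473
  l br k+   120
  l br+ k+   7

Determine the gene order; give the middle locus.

k

The two most frequent reciprocal classes, l+ br k+ and l br+ k, are the parental types, so the F1 was l+ br k+ / l br+ k.
The two rarest classes, l+ br k and l br+ k+, are the double crossovers. Comparing them with the parentals, only the k allele has switched, so k is the middle locus and the order is l – k – br.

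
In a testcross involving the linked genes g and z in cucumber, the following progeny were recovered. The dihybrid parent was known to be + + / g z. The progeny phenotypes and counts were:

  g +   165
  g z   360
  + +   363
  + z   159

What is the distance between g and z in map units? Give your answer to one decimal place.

The recombinant classes are + z and g +: 159 + 165 = 324.
Recombination frequency = 324/1047 = 0.3095 ≈ 30.9%, i.e. 30.9 map units.

30.9 map units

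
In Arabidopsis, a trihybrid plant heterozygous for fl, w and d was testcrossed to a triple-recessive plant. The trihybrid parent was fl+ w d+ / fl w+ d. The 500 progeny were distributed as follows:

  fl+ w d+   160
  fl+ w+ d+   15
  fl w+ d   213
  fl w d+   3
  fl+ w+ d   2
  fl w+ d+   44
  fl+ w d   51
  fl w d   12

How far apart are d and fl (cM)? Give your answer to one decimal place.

20.0 cM

The two rarest classes, fl w d+ and fl+ w+ d, are the double crossovers. Comparing them with the parentals, only the fl allele has switched, so fl is the middle locus and the order is w – fl – d.
Crossovers in the fl–d interval produce the single-crossover classes fl+ w d and fl w+ d+ (51 + 44 = 95) plus the double crossovers (5).
RF(fl–d) = (95 + 5) / 500 = 100/500 = 0.2000 → 20.0 cM.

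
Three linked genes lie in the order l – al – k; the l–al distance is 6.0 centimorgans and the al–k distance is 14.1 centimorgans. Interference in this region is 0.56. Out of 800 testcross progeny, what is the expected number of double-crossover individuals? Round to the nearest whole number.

Map distances give recombination frequencies of 0.060 and 0.141 for the two intervals.
With interference 0.56 (so coincidence = 0.44), expected double-crossover frequency = 0.060 × 0.141 × 0.44 = 0.00372.
Expected number = 0.00372 × 800 = 2.98 ≈ 3.

3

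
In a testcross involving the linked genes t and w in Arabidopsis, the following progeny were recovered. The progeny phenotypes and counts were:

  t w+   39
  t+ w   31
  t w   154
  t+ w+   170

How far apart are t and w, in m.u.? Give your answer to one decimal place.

17.8 m.u.

The two most frequent classes, t+ w+ (170) and t w (154), are the parental types, so the F1 was t+ w+ / t w.
The recombinant classes are t+ w and t w+: 31 + 39 = 70.
Recombination frequency = 70/394 = 0.1777 ≈ 17.8%, i.e. 17.8 m.u.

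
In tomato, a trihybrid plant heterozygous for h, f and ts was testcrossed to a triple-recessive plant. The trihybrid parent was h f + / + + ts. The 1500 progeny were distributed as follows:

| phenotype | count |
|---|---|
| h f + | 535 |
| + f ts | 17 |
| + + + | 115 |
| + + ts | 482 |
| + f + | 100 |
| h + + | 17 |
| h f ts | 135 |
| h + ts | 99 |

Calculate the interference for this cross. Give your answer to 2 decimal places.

0.23

The two rarest classes, h + + and + f ts, are the double crossovers. Comparing them with the parentals, only the f allele has switched, so f is the middle locus and the order is ts – f – h.
ts–f: (250 + 34)/1500 = 0.1893; f–h: (199 + 34)/1500 = 0.1553.
Expected DCO frequency = 0.1893 × 0.1553 ≈ 0.02940; observed = 34/1500 ≈ 0.02267.
Coefficient of coincidence = 0.02267/0.02940 ≈ 0.77; interference = 1 − 0.77 = 0.23.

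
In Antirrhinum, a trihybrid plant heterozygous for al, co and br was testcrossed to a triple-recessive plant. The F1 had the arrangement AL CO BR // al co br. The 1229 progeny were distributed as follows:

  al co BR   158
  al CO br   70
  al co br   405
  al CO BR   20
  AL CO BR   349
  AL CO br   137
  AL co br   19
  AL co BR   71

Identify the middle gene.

al

The two rarest classes, al CO BR and AL co br, are the double crossovers. Comparing them with the parentals, only the al allele has switched, so al is the middle locus and the order is br – al – co.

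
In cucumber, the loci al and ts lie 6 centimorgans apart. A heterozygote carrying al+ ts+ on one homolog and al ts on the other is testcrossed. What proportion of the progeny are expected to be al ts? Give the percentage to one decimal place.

A map distance of 6 centimorgans corresponds to a recombination frequency of 0.060.
The F1 is al+ ts+ / al ts, so al ts is a parental gamete class with expected frequency (1 − r)/2 = 0.940/2 = 0.4700.
That is 0.4700 = 47.0% of the progeny.

47.0%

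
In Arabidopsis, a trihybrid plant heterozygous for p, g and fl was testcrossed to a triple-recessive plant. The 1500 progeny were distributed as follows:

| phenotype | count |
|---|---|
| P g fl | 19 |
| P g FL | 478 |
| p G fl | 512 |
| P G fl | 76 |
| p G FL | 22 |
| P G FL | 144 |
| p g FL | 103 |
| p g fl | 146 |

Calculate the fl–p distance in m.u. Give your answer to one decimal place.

The two most frequent reciprocal classes, P g FL and p G fl, are the parental types, so the F1 was P g FL / p G fl.
The two rarest classes, P g fl and p G FL, are the double crossovers. Comparing them with the parentals, only the fl allele has switched, so fl is the middle locus and the order is g – fl – p.
Crossovers in the fl–p interval produce the single-crossover classes p g FL and P G fl (103 + 76 = 179) plus the double crossovers (41).
RF(fl–p) = (179 + 41) / 1500 = 220/1500 = 0.1467 → 14.7 m.u.

14.7 m.u.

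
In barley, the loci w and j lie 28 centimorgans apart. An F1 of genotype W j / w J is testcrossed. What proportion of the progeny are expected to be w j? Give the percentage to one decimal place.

14.0%

A map distance of 28 centimorgans corresponds to a recombination frequency of 0.280.
The F1 is W j / w J, so w j is a recombinant gamete class with expected frequency r/2 = 0.280/2 = 0.1400.
That is 0.1400 = 14.0% of the progeny.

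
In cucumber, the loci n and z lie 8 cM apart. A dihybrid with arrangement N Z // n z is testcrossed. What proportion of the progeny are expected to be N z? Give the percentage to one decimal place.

A map distance of 8 cM corresponds to a recombination frequency of 0.080.
The F1 is N Z / n z, so N z is a recombinant gamete class with expected frequency r/2 = 0.080/2 = 0.0400.
That is 0.0400 = 4.0% of the progeny.

4.0%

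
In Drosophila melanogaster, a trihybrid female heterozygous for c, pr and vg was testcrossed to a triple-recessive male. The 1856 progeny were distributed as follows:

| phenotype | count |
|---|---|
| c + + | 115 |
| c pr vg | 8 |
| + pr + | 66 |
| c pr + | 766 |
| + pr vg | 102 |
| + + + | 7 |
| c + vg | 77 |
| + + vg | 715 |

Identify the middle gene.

The two most frequent reciprocal classes, c pr + and + + vg, are the parental types, so the F1 was c pr + / + + vg.
The two rarest classes, c pr vg and + + +, are the double crossovers. Comparing them with the parentals, only the vg allele has switched, so vg is the middle locus and the order is pr – vg – c.

vg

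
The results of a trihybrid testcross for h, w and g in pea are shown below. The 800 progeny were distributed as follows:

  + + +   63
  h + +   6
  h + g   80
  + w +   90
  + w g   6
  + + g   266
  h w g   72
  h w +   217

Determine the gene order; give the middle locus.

The two most frequent reciprocal classes, h w + and + + g, are the parental types, so the F1 was h w + / + + g.
The two rarest classes, h + + and + w g, are the double crossovers. Comparing them with the parentals, only the w allele has switched, so w is the middle locus and the order is h – w – g.

w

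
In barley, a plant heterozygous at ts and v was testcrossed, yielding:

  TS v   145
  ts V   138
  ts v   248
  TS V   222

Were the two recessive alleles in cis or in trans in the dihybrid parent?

The two most frequent classes are TS V (222) and ts v (248); these are the parental (non-recombinant) types.
So the F1 carried TS V on one chromosome and ts v on the other — the recessive alleles are on the same chromosome (cis / coupling).

cis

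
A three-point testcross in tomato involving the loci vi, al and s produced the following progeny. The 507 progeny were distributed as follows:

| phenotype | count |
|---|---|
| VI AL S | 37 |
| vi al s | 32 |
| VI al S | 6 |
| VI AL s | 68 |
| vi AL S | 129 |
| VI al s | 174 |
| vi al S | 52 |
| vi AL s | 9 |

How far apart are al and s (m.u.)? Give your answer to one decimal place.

The two most frequent reciprocal classes, VI al s and vi AL S, are the parental types, so the F1 was VI al s / vi AL S.
The two rarest classes, VI al S and vi AL s, are the double crossovers. Comparing them with the parentals, only the s allele has switched, so s is the middle locus and the order is vi – s – al.
Crossovers in the s–al interval produce the single-crossover classes VI AL s and vi al S (68 + 52 = 120) plus the double crossovers (15).
RF(s–al) = (120 + 15) / 507 = 135/507 = 0.2663 → 26.6 m.u.

26.6 m.u.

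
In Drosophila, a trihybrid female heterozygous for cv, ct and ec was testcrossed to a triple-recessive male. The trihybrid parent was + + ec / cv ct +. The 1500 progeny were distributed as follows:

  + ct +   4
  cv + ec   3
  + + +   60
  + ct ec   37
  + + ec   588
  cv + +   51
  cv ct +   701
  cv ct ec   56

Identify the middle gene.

The two rarest classes, cv + ec and + ct +, are the double crossovers. Comparing them with the parentals, only the cv allele has switched, so cv is the middle locus and the order is ec – cv – ct.

cv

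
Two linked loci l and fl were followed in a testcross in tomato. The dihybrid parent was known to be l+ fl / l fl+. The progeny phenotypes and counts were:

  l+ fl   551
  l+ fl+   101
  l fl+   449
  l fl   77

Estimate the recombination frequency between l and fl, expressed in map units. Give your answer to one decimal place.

The recombinant classes are l+ fl+ and l fl: 101 + 77 = 178.
Recombination frequency = 178/1178 = 0.1511 ≈ 15.1%, i.e. 15.1 map units.

15.1 map units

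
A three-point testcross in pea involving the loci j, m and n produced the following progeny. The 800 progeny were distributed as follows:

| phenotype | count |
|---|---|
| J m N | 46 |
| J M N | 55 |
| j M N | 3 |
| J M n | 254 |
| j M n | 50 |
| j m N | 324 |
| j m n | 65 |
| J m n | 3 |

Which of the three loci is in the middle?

m

The two most frequent reciprocal classes, j m N and J M n, are the parental types, so the F1 was j m N / J M n.
The two rarest classes, j M N and J m n, are the double crossovers. Comparing them with the parentals, only the m allele has switched, so m is the middle locus and the order is j – m – n.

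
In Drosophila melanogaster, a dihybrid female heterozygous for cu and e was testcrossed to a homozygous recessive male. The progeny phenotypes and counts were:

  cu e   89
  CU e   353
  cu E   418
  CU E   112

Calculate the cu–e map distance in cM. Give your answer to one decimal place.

20.7 cM

The two most frequent classes, CU e (353) and cu E (418), are the parental types, so the F1 was CU e / cu E.
The recombinant classes are CU E and cu e: 112 + 89 = 201.
Recombination frequency = 201/972 = 0.2068 ≈ 20.7%, i.e. 20.7 cM.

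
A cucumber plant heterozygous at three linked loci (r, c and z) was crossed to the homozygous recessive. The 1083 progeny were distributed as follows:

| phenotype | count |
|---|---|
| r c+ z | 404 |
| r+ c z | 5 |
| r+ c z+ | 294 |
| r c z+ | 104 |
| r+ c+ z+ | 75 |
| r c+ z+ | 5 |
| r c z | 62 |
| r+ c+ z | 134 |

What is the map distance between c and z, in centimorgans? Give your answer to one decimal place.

13.6 centimorgans

The two most frequent reciprocal classes, r c+ z and r+ c z+, are the parental types, so the F1 was r c+ z / r+ c z+.
The two rarest classes, r c+ z+ and r+ c z, are the double crossovers. Comparing them with the parentals, only the z allele has switched, so z is the middle locus and the order is r – z – c.
Crossovers in the z–c interval produce the single-crossover classes r c z and r+ c+ z+ (62 + 75 = 137) plus the double crossovers (10).
RF(z–c) = (137 + 10) / 1083 = 147/1083 = 0.1357 → 13.6 centimorgans.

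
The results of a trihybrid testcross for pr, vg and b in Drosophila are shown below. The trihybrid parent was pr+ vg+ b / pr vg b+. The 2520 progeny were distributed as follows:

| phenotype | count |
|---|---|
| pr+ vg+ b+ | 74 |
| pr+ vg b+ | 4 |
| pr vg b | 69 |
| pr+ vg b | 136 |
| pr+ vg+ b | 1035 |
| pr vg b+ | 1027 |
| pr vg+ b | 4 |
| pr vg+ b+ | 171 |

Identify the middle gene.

The two rarest classes, pr vg+ b and pr+ vg b+, are the double crossovers. Comparing them with the parentals, only the pr allele has switched, so pr is the middle locus and the order is b – pr – vg.

pr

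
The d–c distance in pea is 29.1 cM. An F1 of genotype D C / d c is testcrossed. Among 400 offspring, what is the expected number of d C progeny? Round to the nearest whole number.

58

A map distance of 29.1 cM corresponds to a recombination frequency of 0.291.
The F1 is D C / d c, so d C is a recombinant gamete class with expected frequency r/2 = 0.291/2 = 0.1455.
Expected number = 0.1455 × 400 = 58.20 ≈ 58.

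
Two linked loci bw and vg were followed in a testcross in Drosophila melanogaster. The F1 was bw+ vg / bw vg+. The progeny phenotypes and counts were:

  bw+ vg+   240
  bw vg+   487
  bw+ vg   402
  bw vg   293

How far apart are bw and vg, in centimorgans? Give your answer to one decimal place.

37.5 centimorgans

The recombinant classes are bw+ vg+ and bw vg: 240 + 293 = 533.
Recombination frequency = 533/1422 = 0.3748 ≈ 37.5%, i.e. 37.5 centimorgans.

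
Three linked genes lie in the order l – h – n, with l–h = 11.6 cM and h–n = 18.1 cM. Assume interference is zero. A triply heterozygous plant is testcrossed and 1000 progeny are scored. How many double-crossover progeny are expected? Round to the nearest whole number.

21

Map distances give recombination frequencies of 0.116 and 0.181 for the two intervals.
With no interference, expected double-crossover frequency = 0.116 × 0.181 = 0.02100.
Expected number = 0.02100 × 1000 = 21.00 ≈ 21.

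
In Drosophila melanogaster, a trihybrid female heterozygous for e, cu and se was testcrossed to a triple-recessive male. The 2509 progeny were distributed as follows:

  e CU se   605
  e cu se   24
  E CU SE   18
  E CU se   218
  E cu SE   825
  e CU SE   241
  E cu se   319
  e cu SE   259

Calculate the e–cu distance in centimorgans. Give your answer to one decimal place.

20.7 centimorgans

The two most frequent reciprocal classes, e CU se and E cu SE, are the parental types, so the F1 was e CU se / E cu SE.
The two rarest classes, e cu se and E CU SE, are the double crossovers. Comparing them with the parentals, only the cu allele has switched, so cu is the middle locus and the order is e – cu – se.
Crossovers in the e–cu interval produce the single-crossover classes E CU se and e cu SE (218 + 259 = 477) plus the double crossovers (42).
RF(e–cu) = (477 + 42) / 2509 = 519/2509 = 0.2069 → 20.7 centimorgans.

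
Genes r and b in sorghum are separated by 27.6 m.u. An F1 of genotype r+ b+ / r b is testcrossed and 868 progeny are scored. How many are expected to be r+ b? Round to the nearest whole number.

A map distance of 27.6 m.u. corresponds to a recombination frequency of 0.276.
The F1 is r+ b+ / r b, so r+ b is a recombinant gamete class with expected frequency r/2 = 0.276/2 = 0.1380.
Expected number = 0.1380 × 868 = 119.78 ≈ 120.

120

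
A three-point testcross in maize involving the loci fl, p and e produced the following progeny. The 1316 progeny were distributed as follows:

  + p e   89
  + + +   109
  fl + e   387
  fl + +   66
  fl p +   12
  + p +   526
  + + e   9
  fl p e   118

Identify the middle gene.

fl

The two most frequent reciprocal classes, + p + and fl + e, are the parental types, so the F1 was + p + / fl + e.
The two rarest classes, fl p + and + + e, are the double crossovers. Comparing them with the parentals, only the fl allele has switched, so fl is the middle locus and the order is p – fl – e.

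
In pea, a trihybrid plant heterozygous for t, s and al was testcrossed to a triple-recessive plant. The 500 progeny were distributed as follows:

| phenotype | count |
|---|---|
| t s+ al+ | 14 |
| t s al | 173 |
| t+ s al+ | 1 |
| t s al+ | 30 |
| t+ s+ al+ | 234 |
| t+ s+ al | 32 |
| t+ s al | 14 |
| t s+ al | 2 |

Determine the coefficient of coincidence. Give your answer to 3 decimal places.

The two most frequent reciprocal classes, t s al and t+ s+ al+, are the parental types, so the F1 was t s al / t+ s+ al+.
The two rarest classes, t s+ al and t+ s al+, are the double crossovers. Comparing them with the parentals, only the s allele has switched, so s is the middle locus and the order is t – s – al.
t–s: (28 + 3)/500 = 0.0620; s–al: (62 + 3)/500 = 0.1300.
Expected DCO frequency = 0.0620 × 0.1300 ≈ 0.00806; observed = 3/500 ≈ 0.00600.
Coefficient of coincidence = 0.00600/0.00806 ≈ 0.744.

0.744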